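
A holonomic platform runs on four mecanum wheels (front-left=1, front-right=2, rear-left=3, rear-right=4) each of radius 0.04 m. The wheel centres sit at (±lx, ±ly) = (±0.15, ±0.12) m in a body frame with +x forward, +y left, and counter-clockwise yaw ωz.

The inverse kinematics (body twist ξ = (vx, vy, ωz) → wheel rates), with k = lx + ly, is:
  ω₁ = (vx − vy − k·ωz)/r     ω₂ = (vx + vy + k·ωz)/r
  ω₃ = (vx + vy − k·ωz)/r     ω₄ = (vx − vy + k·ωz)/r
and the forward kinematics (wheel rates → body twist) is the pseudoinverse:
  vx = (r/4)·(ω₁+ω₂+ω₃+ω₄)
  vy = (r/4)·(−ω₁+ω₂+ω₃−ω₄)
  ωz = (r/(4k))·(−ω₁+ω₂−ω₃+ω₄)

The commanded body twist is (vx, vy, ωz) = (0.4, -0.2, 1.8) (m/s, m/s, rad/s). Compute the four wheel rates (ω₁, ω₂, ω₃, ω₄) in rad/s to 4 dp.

k = lx + ly = 0.15 + 0.12 = 0.2700;  k·ωz = 0.2700·1.8 = 0.4860
ω₁ (FL) = (vx − vy − k·ωz)/r = 0.1140/0.04 = 2.8500
ω₂ (FR) = (vx + vy + k·ωz)/r = 0.6860/0.04 = 17.1500
ω₃ (RL) = (vx + vy − k·ωz)/r = -0.2860/0.04 = -7.1500
ω₄ (RR) = (vx − vy + k·ωz)/r = 1.0860/0.04 = 27.1500

(2.8500, 17.1500, -7.1500, 27.1500)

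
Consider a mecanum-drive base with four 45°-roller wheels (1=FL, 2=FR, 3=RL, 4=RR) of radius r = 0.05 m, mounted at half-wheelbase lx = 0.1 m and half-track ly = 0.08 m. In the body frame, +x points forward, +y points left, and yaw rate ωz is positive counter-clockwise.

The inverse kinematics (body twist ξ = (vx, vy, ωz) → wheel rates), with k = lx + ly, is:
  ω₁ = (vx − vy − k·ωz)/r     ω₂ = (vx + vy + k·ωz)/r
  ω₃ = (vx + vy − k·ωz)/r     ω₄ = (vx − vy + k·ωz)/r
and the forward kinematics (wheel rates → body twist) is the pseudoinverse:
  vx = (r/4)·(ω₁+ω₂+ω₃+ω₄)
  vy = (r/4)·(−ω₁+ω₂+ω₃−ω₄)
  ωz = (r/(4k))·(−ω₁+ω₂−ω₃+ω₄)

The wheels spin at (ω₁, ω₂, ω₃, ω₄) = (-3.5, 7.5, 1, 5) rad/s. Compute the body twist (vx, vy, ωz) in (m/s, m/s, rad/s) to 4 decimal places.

(0.1250, 0.0875, 1.0417)

k = lx + ly = 0.1 + 0.08 = 0.1800
ω₁+ω₂+ω₃+ω₄ = 10.0000  →  vx = (0.05/4)·10.0000 = 0.1250
−ω₁+ω₂+ω₃−ω₄ = 7.0000  →  vy = (0.05/4)·7.0000 = 0.0875
−ω₁+ω₂−ω₃+ω₄ = 15.0000  →  ωz = (0.05/0.7200)·15.0000 = 1.0417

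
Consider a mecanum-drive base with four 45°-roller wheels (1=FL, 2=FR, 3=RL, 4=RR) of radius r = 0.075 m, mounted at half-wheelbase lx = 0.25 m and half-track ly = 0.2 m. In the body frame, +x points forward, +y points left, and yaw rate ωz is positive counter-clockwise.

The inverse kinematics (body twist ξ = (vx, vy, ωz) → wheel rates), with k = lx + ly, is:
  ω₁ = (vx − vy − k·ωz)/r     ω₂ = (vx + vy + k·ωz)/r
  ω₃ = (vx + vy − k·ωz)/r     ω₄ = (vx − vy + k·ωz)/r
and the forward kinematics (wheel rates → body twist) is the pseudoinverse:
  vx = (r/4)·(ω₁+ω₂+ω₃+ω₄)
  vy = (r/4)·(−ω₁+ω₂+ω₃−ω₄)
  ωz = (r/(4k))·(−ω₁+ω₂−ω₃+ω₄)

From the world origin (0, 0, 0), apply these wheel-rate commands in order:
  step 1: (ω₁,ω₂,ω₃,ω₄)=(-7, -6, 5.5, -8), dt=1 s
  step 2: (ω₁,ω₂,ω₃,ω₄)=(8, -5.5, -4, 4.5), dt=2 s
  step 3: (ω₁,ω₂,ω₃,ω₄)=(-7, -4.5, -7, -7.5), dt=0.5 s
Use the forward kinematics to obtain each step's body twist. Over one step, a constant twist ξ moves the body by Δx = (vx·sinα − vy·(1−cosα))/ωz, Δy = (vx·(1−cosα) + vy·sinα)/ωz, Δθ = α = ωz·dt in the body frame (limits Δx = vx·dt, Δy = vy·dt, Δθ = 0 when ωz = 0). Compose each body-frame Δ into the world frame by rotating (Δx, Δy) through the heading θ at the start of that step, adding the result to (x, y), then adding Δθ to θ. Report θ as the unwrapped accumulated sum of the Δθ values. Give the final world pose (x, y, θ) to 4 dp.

step 1: ξ=(vx,vy,ωz)=(-0.2906, 0.2719, -0.5208), dt=1.0 → body Δ=(-0.2084, 0.3337, -0.5208) → world pose (-0.2084, 0.3337, -0.5208)
step 2: ξ=(vx,vy,ωz)=(0.0562, -0.4125, -0.2083), dt=2.0 → body Δ=(-0.0601, -0.8244, -0.4167) → world pose (-0.6708, -0.3515, -0.9375)
step 3: ξ=(vx,vy,ωz)=(-0.4875, 0.0563, 0.0833), dt=0.5 → body Δ=(-0.2443, 0.0230, 0.0417) → world pose (-0.7968, -0.1409, -0.8958)

(-0.7968, -0.1409, -0.8958)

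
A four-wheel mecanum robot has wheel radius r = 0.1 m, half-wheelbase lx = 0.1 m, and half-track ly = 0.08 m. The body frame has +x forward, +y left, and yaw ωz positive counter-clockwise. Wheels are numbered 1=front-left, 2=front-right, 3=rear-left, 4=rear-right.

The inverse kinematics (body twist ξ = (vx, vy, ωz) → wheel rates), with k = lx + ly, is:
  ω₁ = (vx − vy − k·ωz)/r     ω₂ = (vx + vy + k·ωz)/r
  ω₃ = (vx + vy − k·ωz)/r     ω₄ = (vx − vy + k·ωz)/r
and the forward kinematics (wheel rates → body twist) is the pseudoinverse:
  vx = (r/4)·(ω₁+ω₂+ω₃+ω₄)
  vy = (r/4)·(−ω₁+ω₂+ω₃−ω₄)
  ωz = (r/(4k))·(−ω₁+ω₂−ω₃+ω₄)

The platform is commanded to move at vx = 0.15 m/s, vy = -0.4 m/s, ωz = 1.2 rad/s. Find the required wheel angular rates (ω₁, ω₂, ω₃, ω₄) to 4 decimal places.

k = lx + ly = 0.1 + 0.08 = 0.1800;  k·ωz = 0.1800·1.2 = 0.2160
ω₁ (FL) = (vx − vy − k·ωz)/r = 0.3340/0.1 = 3.3400
ω₂ (FR) = (vx + vy + k·ωz)/r = -0.0340/0.1 = -0.3400
ω₃ (RL) = (vx + vy − k·ωz)/r = -0.4660/0.1 = -4.6600
ω₄ (RR) = (vx − vy + k·ωz)/r = 0.7660/0.1 = 7.6600

(3.3400, -0.3400, -4.6600, 7.6600)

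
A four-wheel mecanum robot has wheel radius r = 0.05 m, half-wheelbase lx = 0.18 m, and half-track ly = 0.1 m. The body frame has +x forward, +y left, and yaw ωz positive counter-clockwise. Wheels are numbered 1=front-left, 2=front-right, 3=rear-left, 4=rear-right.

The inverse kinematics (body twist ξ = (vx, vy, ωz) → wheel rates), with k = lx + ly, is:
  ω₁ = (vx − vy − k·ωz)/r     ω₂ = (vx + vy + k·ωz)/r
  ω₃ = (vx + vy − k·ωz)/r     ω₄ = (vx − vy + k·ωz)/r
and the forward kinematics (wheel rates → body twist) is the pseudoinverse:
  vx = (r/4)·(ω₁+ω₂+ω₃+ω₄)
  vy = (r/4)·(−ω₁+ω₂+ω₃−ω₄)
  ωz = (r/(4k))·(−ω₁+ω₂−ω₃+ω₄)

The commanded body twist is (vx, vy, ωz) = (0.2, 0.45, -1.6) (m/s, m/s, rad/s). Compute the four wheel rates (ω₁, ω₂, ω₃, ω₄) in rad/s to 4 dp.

k = lx + ly = 0.18 + 0.1 = 0.2800;  k·ωz = 0.2800·-1.6 = -0.4480
ω₁ (FL) = (vx − vy − k·ωz)/r = 0.1980/0.05 = 3.9600
ω₂ (FR) = (vx + vy + k·ωz)/r = 0.2020/0.05 = 4.0400
ω₃ (RL) = (vx + vy − k·ωz)/r = 1.0980/0.05 = 21.9600
ω₄ (RR) = (vx − vy + k·ωz)/r = -0.6980/0.05 = -13.9600

(3.9600, 4.0400, 21.9600, -13.9600)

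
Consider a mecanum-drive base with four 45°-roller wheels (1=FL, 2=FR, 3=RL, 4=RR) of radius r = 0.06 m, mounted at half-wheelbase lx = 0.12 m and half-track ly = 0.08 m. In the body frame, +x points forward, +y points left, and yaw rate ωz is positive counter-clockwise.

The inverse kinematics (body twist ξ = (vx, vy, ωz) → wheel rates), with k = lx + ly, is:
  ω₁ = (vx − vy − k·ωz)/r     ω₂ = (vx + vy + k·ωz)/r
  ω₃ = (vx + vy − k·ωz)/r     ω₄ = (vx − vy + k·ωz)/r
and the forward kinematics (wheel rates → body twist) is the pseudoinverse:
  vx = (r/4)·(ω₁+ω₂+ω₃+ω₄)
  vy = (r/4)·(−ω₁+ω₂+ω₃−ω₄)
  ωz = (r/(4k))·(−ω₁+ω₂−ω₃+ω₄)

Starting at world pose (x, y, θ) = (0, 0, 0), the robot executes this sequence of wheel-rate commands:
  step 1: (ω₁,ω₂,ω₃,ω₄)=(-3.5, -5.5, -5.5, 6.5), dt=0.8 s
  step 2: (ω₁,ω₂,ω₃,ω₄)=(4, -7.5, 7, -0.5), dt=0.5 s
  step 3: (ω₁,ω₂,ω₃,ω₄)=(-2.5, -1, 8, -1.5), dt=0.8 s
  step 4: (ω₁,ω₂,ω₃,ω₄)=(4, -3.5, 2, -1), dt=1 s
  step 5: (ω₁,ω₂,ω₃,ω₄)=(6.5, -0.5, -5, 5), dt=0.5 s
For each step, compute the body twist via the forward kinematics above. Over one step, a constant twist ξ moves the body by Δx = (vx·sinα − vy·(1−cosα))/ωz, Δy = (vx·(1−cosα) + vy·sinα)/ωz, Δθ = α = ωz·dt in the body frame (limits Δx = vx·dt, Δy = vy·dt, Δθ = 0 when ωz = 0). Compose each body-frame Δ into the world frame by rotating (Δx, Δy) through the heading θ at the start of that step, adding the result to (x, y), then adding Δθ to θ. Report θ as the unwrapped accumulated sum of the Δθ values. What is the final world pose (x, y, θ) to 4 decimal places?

step 1: ξ=(vx,vy,ωz)=(-0.1200, -0.2100, 0.7500), dt=0.8 → body Δ=(-0.0414, -0.1860, 0.6000) → world pose (-0.0414, -0.1860, 0.6000)
step 2: ξ=(vx,vy,ωz)=(0.0450, -0.0600, -1.4250), dt=0.5 → body Δ=(0.0104, -0.0352, -0.7125) → world pose (-0.0130, -0.2092, -0.1125)
step 3: ξ=(vx,vy,ωz)=(0.0450, 0.1650, -0.6000), dt=0.8 → body Δ=(0.0657, 0.1185, -0.4800) → world pose (0.0656, -0.0988, -0.5925)
step 4: ξ=(vx,vy,ωz)=(0.0225, -0.0675, -0.7875), dt=1.0 → body Δ=(-0.0050, -0.0691, -0.7875) → world pose (0.0229, -0.1534, -1.3800)
step 5: ξ=(vx,vy,ωz)=(0.0900, -0.2550, 0.2250), dt=0.5 → body Δ=(0.0521, -0.1247, 0.1125) → world pose (-0.0897, -0.2282, -1.2675)

(-0.0897, -0.2282, -1.2675)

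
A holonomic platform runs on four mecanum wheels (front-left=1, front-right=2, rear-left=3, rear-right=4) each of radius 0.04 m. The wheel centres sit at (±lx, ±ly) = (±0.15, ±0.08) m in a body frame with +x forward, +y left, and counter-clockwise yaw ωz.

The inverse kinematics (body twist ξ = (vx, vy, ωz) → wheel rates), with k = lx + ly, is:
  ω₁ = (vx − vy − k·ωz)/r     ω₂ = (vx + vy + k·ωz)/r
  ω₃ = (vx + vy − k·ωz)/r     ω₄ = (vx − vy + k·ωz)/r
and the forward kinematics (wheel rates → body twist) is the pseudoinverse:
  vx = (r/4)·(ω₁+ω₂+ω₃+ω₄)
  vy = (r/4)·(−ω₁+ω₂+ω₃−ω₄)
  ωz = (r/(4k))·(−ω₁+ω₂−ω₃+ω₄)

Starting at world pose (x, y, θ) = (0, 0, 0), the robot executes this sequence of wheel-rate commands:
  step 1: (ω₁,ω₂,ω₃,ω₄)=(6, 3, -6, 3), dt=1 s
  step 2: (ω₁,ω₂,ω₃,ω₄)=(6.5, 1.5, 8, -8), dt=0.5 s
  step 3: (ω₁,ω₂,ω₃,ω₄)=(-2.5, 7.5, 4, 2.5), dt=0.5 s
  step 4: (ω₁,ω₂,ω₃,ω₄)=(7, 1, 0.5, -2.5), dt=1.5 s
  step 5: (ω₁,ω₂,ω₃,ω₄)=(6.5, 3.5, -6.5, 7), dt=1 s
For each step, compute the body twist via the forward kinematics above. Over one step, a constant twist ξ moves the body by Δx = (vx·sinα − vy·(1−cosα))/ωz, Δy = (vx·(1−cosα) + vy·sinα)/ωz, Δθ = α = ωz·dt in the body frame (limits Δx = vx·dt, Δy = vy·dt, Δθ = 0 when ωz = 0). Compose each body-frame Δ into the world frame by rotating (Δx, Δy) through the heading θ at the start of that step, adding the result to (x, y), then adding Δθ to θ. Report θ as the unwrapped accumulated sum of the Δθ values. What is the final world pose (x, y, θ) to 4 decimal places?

(0.2851, -0.2629, -0.1413)

step 1: ξ=(vx,vy,ωz)=(0.0600, -0.1200, 0.2609), dt=1.0 → body Δ=(0.0749, -0.1109, 0.2609) → world pose (0.0749, -0.1109, 0.2609)
step 2: ξ=(vx,vy,ωz)=(0.0800, 0.1100, -0.9130), dt=0.5 → body Δ=(0.0510, 0.0441, -0.4565) → world pose (0.1127, -0.0551, -0.1957)
step 3: ξ=(vx,vy,ωz)=(0.1150, 0.1150, 0.3696), dt=0.5 → body Δ=(0.0519, 0.0625, 0.1848) → world pose (0.1758, -0.0039, -0.0109)
step 4: ξ=(vx,vy,ωz)=(0.0600, -0.0300, -0.3913), dt=1.5 → body Δ=(0.0721, -0.0681, -0.5870) → world pose (0.2471, -0.0728, -0.5978)
step 5: ξ=(vx,vy,ωz)=(0.1050, -0.1650, 0.4565), dt=1.0 → body Δ=(0.1384, -0.1358, 0.4565) → world pose (0.2851, -0.2629, -0.1413)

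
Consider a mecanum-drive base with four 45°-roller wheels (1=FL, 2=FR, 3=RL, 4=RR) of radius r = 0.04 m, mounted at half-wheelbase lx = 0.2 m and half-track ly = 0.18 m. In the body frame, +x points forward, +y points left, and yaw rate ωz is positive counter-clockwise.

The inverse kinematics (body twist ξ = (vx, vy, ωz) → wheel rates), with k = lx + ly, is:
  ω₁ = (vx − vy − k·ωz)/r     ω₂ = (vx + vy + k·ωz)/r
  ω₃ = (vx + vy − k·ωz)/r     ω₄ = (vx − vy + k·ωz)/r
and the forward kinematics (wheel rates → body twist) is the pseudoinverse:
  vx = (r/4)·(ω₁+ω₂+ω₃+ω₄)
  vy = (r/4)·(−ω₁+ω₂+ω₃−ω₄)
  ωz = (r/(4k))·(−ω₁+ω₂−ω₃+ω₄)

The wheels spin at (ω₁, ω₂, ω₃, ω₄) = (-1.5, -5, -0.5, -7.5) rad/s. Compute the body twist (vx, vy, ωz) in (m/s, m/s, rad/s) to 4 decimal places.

k = lx + ly = 0.2 + 0.18 = 0.3800
ω₁+ω₂+ω₃+ω₄ = -14.5000  →  vx = (0.04/4)·-14.5000 = -0.1450
−ω₁+ω₂+ω₃−ω₄ = 3.5000  →  vy = (0.04/4)·3.5000 = 0.0350
−ω₁+ω₂−ω₃+ω₄ = -10.5000  →  ωz = (0.04/1.5200)·-10.5000 = -0.2763

(-0.1450, 0.0350, -0.2763)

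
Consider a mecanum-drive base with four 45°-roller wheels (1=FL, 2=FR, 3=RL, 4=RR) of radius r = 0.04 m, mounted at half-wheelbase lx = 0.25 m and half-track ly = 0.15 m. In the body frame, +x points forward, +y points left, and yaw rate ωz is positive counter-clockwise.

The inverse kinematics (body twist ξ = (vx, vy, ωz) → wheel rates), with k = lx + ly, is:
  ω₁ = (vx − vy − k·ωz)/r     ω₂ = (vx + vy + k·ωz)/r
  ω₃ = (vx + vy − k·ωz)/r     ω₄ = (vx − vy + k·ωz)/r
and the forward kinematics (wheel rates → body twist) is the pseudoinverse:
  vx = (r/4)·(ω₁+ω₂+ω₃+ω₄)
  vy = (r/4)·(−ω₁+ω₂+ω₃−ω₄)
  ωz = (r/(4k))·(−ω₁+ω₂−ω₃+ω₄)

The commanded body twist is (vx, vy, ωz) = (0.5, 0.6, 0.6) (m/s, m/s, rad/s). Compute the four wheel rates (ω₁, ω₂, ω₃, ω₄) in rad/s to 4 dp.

(-8.5000, 33.5000, 21.5000, 3.5000)

k = lx + ly = 0.25 + 0.15 = 0.4000;  k·ωz = 0.4000·0.6 = 0.2400
ω₁ (FL) = (vx − vy − k·ωz)/r = -0.3400/0.04 = -8.5000
ω₂ (FR) = (vx + vy + k·ωz)/r = 1.3400/0.04 = 33.5000
ω₃ (RL) = (vx + vy − k·ωz)/r = 0.8600/0.04 = 21.5000
ω₄ (RR) = (vx − vy + k·ωz)/r = 0.1400/0.04 = 3.5000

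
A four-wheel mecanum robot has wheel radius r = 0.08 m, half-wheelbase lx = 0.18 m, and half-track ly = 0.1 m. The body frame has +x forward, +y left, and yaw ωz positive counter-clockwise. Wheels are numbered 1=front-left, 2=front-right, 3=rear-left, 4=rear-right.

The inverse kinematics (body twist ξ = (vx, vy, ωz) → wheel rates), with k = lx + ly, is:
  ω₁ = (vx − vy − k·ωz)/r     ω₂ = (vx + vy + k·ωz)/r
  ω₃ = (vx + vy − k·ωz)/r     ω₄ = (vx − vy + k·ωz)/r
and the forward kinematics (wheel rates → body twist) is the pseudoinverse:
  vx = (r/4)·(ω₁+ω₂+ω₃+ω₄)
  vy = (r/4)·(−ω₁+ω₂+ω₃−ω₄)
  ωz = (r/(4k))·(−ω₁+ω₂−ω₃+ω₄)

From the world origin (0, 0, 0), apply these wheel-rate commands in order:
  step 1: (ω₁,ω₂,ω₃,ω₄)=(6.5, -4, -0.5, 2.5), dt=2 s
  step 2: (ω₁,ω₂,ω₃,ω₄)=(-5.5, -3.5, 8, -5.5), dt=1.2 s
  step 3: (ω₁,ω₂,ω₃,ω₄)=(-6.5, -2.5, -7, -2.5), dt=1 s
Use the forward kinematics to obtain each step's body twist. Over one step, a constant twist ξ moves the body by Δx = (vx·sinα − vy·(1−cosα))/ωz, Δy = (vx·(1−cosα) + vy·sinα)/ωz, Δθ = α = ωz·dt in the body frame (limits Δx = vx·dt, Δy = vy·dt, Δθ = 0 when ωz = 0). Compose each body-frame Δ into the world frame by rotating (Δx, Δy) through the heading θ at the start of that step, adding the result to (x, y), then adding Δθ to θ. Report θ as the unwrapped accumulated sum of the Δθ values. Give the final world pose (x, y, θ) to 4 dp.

(0.2975, -0.0179, -1.4500)

step 1: ξ=(vx,vy,ωz)=(0.0900, -0.2700, -0.5357), dt=2.0 → body Δ=(-0.1152, -0.5300, -1.0714) → world pose (-0.1152, -0.5300, -1.0714)
step 2: ξ=(vx,vy,ωz)=(-0.1300, 0.3100, -0.8214), dt=1.2 → body Δ=(0.0370, 0.3855, -0.9857) → world pose (0.2410, -0.3779, -2.0571)
step 3: ξ=(vx,vy,ωz)=(-0.3700, -0.0100, 0.6071), dt=1.0 → body Δ=(-0.3447, -0.1183, 0.6071) → world pose (0.2975, -0.0179, -1.4500)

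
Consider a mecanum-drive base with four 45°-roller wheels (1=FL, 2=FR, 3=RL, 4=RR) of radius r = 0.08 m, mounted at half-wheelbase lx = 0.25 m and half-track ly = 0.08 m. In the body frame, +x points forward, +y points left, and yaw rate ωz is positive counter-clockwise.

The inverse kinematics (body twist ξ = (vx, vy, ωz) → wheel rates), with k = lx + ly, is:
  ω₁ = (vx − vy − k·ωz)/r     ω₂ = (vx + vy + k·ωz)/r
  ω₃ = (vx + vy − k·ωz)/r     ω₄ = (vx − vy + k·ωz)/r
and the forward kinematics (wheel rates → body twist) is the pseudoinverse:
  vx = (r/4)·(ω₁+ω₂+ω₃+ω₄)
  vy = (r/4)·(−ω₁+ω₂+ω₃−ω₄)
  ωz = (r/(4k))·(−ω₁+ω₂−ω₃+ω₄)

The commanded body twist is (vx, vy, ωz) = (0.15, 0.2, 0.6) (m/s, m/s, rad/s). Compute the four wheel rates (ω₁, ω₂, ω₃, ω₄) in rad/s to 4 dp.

(-3.1000, 6.8500, 1.9000, 1.8500)

k = lx + ly = 0.25 + 0.08 = 0.3300;  k·ωz = 0.3300·0.6 = 0.1980
ω₁ (FL) = (vx − vy − k·ωz)/r = -0.2480/0.08 = -3.1000
ω₂ (FR) = (vx + vy + k·ωz)/r = 0.5480/0.08 = 6.8500
ω₃ (RL) = (vx + vy − k·ωz)/r = 0.1520/0.08 = 1.9000
ω₄ (RR) = (vx − vy + k·ωz)/r = 0.1480/0.08 = 1.8500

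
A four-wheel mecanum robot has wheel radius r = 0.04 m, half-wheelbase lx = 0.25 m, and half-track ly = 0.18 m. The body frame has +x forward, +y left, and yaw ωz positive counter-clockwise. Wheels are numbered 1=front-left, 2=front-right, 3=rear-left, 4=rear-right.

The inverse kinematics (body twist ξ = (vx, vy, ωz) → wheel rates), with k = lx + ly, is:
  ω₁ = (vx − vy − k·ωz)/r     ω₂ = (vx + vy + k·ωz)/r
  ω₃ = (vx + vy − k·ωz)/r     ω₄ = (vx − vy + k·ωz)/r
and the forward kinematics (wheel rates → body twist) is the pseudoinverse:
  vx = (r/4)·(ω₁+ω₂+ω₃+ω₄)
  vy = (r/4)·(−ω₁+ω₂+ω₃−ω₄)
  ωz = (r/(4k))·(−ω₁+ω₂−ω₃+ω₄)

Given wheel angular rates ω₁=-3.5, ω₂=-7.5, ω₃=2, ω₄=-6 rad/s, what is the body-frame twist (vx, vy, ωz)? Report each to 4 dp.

(-0.1500, 0.0400, -0.2791)

k = lx + ly = 0.25 + 0.18 = 0.4300
ω₁+ω₂+ω₃+ω₄ = -15.0000  →  vx = (0.04/4)·-15.0000 = -0.1500
−ω₁+ω₂+ω₃−ω₄ = 4.0000  →  vy = (0.04/4)·4.0000 = 0.0400
−ω₁+ω₂−ω₃+ω₄ = -12.0000  →  ωz = (0.04/1.7200)·-12.0000 = -0.2791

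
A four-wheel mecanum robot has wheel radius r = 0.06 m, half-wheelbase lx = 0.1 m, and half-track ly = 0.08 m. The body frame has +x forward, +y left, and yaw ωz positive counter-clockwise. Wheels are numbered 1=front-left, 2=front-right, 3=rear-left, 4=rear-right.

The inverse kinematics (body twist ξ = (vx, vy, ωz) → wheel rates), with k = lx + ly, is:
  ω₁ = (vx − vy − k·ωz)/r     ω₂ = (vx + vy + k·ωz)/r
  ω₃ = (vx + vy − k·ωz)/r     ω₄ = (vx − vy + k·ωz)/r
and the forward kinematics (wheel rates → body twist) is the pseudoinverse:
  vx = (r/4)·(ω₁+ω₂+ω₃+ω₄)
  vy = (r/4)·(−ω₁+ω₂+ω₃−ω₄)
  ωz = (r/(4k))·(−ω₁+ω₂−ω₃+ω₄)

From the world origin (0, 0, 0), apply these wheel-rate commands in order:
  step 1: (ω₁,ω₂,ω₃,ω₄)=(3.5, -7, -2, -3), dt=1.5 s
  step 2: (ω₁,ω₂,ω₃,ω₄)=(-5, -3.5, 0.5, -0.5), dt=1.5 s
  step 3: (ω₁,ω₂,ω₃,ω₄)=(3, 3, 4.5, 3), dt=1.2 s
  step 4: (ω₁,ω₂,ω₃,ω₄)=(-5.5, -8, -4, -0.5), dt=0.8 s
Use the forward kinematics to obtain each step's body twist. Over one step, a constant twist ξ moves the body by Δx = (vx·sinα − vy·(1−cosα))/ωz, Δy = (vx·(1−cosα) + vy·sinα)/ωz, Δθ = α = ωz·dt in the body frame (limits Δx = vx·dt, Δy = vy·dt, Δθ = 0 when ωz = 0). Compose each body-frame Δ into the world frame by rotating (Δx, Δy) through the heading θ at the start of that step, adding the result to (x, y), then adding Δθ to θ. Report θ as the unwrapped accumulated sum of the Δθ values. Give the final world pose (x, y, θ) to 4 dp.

step 1: ξ=(vx,vy,ωz)=(-0.1275, -0.1425, -0.9583), dt=1.5 → body Δ=(-0.2608, -0.0320, -1.4375) → world pose (-0.2608, -0.0320, -1.4375)
step 2: ξ=(vx,vy,ωz)=(-0.1275, 0.0375, 0.0417), dt=1.5 → body Δ=(-0.1929, 0.0502, 0.0625) → world pose (-0.2366, 0.1658, -1.3750)
step 3: ξ=(vx,vy,ωz)=(0.2025, 0.0225, -0.1250), dt=1.2 → body Δ=(0.2441, 0.0087, -0.1500) → world pose (-0.1806, -0.0719, -1.5250)
step 4: ξ=(vx,vy,ωz)=(-0.2700, -0.0900, 0.0833), dt=0.8 → body Δ=(-0.2134, -0.0791, 0.0667) → world pose (-0.2694, 0.1377, -1.4583)

(-0.2694, 0.1377, -1.4583)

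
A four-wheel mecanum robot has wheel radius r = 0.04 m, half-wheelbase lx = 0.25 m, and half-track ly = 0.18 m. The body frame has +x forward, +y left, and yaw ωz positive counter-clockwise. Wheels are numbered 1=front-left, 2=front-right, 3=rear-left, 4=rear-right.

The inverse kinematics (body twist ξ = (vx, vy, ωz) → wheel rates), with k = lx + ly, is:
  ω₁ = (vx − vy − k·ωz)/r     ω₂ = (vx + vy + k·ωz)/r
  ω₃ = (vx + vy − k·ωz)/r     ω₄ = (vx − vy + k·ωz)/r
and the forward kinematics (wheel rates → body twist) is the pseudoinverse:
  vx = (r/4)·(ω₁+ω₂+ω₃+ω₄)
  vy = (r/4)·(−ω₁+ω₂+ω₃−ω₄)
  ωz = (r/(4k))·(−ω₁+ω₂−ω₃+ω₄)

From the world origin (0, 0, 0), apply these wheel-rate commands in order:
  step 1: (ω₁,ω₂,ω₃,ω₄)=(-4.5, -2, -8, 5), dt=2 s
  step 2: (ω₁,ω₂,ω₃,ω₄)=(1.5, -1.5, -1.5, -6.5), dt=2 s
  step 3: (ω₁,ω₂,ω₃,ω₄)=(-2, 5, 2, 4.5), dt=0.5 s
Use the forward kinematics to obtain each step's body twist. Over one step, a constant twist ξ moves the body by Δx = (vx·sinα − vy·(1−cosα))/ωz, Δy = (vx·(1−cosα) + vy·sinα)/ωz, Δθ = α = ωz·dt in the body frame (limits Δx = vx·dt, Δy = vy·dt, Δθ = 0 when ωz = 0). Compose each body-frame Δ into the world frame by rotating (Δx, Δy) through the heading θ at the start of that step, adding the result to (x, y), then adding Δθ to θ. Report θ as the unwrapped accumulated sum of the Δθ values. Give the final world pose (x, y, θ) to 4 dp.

(-0.2238, -0.2654, 0.4593)

step 1: ξ=(vx,vy,ωz)=(-0.0950, -0.1050, 0.3605), dt=2.0 → body Δ=(-0.1015, -0.2578, 0.7209) → world pose (-0.1015, -0.2578, 0.7209)
step 2: ξ=(vx,vy,ωz)=(-0.0800, 0.0200, -0.1860), dt=2.0 → body Δ=(-0.1490, 0.0685, -0.3721) → world pose (-0.2586, -0.3047, 0.3488)
step 3: ξ=(vx,vy,ωz)=(0.0950, 0.0450, 0.2209), dt=0.5 → body Δ=(0.0462, 0.0251, 0.1105) → world pose (-0.2238, -0.2654, 0.4593)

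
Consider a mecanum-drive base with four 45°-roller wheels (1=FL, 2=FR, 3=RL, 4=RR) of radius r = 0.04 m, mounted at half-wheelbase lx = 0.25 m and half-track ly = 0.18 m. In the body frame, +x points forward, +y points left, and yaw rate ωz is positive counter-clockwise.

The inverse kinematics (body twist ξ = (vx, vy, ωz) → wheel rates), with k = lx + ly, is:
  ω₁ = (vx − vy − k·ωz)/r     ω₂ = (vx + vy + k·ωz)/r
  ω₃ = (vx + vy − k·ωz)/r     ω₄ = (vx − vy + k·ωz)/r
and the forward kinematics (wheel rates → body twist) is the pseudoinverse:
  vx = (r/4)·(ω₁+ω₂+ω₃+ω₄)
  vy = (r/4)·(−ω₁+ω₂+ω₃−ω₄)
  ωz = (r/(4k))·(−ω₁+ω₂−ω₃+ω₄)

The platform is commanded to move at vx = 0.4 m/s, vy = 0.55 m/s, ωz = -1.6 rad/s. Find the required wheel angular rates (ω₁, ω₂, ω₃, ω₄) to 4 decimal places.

k = lx + ly = 0.25 + 0.18 = 0.4300;  k·ωz = 0.4300·-1.6 = -0.6880
ω₁ (FL) = (vx − vy − k·ωz)/r = 0.5380/0.04 = 13.4500
ω₂ (FR) = (vx + vy + k·ωz)/r = 0.2620/0.04 = 6.5500
ω₃ (RL) = (vx + vy − k·ωz)/r = 1.6380/0.04 = 40.9500
ω₄ (RR) = (vx − vy + k·ωz)/r = -0.8380/0.04 = -20.9500

(13.4500, 6.5500, 40.9500, -20.9500)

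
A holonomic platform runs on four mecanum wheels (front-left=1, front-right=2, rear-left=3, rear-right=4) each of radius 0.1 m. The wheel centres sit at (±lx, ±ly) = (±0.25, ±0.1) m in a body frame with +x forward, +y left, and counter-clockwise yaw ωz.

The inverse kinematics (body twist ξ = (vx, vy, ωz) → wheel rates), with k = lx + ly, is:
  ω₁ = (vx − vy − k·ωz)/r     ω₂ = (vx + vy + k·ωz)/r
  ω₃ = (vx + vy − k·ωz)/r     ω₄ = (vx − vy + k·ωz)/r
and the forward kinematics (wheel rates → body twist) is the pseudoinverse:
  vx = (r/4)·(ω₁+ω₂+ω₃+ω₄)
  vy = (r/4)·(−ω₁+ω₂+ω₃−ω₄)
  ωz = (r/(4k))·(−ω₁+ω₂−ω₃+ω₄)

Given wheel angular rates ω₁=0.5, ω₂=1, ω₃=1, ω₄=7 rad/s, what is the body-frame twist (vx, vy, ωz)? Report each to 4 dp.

k = lx + ly = 0.25 + 0.1 = 0.3500
ω₁+ω₂+ω₃+ω₄ = 9.5000  →  vx = (0.1/4)·9.5000 = 0.2375
−ω₁+ω₂+ω₃−ω₄ = -5.5000  →  vy = (0.1/4)·-5.5000 = -0.1375
−ω₁+ω₂−ω₃+ω₄ = 6.5000  →  ωz = (0.1/1.4000)·6.5000 = 0.4643

(0.2375, -0.1375, 0.4643)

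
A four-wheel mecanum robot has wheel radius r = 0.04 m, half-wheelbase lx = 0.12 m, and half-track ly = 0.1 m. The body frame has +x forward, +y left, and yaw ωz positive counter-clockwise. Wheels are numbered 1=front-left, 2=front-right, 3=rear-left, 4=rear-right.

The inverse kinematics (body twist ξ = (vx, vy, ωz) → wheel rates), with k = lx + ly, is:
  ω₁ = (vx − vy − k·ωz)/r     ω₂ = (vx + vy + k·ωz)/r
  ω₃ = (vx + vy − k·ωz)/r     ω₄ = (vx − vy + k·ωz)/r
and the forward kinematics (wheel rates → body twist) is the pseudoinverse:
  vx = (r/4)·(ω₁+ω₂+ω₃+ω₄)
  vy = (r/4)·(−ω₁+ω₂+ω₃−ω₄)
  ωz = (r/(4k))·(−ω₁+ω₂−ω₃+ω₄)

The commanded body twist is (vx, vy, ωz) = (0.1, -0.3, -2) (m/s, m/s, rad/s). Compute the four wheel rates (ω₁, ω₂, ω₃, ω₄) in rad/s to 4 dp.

(21.0000, -16.0000, 6.0000, -1.0000)

k = lx + ly = 0.12 + 0.1 = 0.2200;  k·ωz = 0.2200·-2 = -0.4400
ω₁ (FL) = (vx − vy − k·ωz)/r = 0.8400/0.04 = 21.0000
ω₂ (FR) = (vx + vy + k·ωz)/r = -0.6400/0.04 = -16.0000
ω₃ (RL) = (vx + vy − k·ωz)/r = 0.2400/0.04 = 6.0000
ω₄ (RR) = (vx − vy + k·ωz)/r = -0.0400/0.04 = -1.0000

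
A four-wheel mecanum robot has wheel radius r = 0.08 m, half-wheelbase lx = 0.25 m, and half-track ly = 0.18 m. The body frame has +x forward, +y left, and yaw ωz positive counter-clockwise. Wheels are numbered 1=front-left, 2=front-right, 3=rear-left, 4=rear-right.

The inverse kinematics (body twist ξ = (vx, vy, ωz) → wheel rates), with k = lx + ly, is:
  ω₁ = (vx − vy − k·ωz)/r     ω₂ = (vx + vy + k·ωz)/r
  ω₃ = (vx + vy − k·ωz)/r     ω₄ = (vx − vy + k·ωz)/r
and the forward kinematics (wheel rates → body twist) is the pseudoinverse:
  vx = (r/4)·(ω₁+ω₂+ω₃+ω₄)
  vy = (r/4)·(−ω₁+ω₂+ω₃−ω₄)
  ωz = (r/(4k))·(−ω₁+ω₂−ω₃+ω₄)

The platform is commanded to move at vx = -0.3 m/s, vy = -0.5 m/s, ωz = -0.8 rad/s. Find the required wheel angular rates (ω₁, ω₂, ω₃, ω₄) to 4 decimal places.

k = lx + ly = 0.25 + 0.18 = 0.4300;  k·ωz = 0.4300·-0.8 = -0.3440
ω₁ (FL) = (vx − vy − k·ωz)/r = 0.5440/0.08 = 6.8000
ω₂ (FR) = (vx + vy + k·ωz)/r = -1.1440/0.08 = -14.3000
ω₃ (RL) = (vx + vy − k·ωz)/r = -0.4560/0.08 = -5.7000
ω₄ (RR) = (vx − vy + k·ωz)/r = -0.1440/0.08 = -1.8000

(6.8000, -14.3000, -5.7000, -1.8000)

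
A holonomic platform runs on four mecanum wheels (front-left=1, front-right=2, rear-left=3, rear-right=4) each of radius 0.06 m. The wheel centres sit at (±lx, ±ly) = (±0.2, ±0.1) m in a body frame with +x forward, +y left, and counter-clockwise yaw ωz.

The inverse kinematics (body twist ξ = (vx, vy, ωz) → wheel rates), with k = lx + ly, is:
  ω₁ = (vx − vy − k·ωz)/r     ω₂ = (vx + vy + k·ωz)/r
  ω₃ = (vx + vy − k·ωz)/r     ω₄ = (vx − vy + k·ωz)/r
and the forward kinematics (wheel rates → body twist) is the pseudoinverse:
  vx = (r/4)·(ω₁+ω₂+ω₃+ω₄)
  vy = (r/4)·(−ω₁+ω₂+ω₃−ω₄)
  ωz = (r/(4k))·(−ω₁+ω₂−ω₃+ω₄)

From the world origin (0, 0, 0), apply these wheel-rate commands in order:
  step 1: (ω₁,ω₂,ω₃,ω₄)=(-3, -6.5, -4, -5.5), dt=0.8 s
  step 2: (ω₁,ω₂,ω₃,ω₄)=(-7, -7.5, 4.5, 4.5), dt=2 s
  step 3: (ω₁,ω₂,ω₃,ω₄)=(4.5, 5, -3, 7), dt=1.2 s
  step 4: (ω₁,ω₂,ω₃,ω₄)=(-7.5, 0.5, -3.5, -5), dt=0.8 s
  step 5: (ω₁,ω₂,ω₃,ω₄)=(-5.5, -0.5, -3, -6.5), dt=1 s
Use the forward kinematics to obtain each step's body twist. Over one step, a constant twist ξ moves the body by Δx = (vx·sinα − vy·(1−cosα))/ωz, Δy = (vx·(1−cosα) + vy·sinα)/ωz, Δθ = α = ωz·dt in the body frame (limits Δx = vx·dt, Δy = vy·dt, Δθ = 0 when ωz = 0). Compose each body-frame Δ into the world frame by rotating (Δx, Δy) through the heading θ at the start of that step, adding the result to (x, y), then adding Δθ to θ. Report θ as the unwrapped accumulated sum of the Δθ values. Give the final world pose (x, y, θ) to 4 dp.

(-0.6220, -0.1690, 0.7150)

step 1: ξ=(vx,vy,ωz)=(-0.2850, -0.0300, -0.2500), dt=0.8 → body Δ=(-0.2289, -0.0011, -0.2000) → world pose (-0.2289, -0.0011, -0.2000)
step 2: ξ=(vx,vy,ωz)=(-0.0825, -0.0075, -0.0250), dt=2.0 → body Δ=(-0.1653, -0.0109, -0.0500) → world pose (-0.3930, 0.0211, -0.2500)
step 3: ξ=(vx,vy,ωz)=(0.2025, -0.1425, 0.5250), dt=1.2 → body Δ=(0.2793, -0.0859, 0.6300) → world pose (-0.1436, -0.1312, 0.3800)
step 4: ξ=(vx,vy,ωz)=(-0.2325, 0.1425, 0.3250), dt=0.8 → body Δ=(-0.1986, 0.0887, 0.2600) → world pose (-0.3610, -0.1226, 0.6400)
step 5: ξ=(vx,vy,ωz)=(-0.2325, 0.1275, 0.0750), dt=1.0 → body Δ=(-0.2371, 0.1187, 0.0750) → world pose (-0.6220, -0.1690, 0.7150)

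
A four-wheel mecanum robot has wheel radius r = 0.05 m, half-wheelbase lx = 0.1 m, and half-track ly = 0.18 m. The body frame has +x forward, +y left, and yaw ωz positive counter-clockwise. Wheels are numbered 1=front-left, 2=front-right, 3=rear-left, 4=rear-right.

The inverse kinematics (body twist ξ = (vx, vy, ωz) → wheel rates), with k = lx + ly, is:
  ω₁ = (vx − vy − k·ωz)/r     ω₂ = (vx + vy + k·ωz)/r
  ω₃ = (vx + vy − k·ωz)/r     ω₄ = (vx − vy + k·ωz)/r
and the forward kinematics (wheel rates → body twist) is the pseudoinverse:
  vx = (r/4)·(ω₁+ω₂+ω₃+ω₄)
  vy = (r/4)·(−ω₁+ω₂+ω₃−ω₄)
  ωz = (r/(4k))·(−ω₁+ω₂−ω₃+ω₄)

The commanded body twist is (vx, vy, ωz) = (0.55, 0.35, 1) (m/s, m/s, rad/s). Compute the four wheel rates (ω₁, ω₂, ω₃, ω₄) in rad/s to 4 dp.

k = lx + ly = 0.1 + 0.18 = 0.2800;  k·ωz = 0.2800·1 = 0.2800
ω₁ (FL) = (vx − vy − k·ωz)/r = -0.0800/0.05 = -1.6000
ω₂ (FR) = (vx + vy + k·ωz)/r = 1.1800/0.05 = 23.6000
ω₃ (RL) = (vx + vy − k·ωz)/r = 0.6200/0.05 = 12.4000
ω₄ (RR) = (vx − vy + k·ωz)/r = 0.4800/0.05 = 9.6000

(-1.6000, 23.6000, 12.4000, 9.6000)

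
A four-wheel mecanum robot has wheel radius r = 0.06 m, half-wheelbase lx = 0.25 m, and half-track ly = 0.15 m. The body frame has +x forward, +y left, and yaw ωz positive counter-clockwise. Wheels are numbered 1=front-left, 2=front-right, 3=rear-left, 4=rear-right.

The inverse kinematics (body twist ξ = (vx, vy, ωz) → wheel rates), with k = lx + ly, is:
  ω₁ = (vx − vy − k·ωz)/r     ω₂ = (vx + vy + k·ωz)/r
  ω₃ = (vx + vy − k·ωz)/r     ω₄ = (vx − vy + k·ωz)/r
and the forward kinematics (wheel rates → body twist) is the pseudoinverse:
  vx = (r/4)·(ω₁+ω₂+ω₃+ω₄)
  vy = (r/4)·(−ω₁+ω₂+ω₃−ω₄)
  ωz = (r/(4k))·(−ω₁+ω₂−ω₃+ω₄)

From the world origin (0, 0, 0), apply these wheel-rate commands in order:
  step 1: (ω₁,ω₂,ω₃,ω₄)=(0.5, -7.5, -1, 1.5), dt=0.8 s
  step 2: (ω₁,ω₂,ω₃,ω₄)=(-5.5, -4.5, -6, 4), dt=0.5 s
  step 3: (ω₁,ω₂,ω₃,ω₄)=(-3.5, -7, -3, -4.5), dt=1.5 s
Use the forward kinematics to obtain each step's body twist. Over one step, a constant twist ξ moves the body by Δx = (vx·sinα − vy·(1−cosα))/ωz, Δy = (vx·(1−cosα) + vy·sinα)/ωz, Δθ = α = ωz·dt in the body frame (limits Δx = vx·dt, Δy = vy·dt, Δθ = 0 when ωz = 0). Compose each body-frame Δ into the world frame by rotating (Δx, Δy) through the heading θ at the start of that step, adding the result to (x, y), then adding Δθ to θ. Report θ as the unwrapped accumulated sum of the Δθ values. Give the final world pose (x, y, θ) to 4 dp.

step 1: ξ=(vx,vy,ωz)=(-0.0975, -0.1575, -0.2063), dt=0.8 → body Δ=(-0.0880, -0.1190, -0.1650) → world pose (-0.0880, -0.1190, -0.1650)
step 2: ξ=(vx,vy,ωz)=(-0.1800, -0.1350, 0.4125), dt=0.5 → body Δ=(-0.0824, -0.0763, 0.2062) → world pose (-0.1819, -0.1807, 0.0412)
step 3: ξ=(vx,vy,ωz)=(-0.2700, -0.0300, -0.1875), dt=1.5 → body Δ=(-0.4060, 0.0122, -0.2812) → world pose (-0.5880, -0.1853, -0.2400)

(-0.5880, -0.1853, -0.2400)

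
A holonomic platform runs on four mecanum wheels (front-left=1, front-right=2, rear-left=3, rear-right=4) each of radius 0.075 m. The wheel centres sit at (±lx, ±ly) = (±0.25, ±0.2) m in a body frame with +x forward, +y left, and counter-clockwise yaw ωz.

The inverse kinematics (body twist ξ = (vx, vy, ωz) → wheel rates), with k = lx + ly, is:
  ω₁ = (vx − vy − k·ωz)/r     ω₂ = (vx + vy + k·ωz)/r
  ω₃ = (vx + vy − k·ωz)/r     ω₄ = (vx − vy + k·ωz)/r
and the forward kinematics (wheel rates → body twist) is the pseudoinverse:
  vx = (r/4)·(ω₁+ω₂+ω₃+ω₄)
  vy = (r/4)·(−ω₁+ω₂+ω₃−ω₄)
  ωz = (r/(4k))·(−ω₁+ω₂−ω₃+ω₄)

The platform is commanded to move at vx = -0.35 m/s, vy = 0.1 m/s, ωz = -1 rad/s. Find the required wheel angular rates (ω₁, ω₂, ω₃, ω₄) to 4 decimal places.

(0.0000, -9.3333, 2.6667, -12.0000)

k = lx + ly = 0.25 + 0.2 = 0.4500;  k·ωz = 0.4500·-1 = -0.4500
ω₁ (FL) = (vx − vy − k·ωz)/r = 0.0000/0.075 = 0.0000
ω₂ (FR) = (vx + vy + k·ωz)/r = -0.7000/0.075 = -9.3333
ω₃ (RL) = (vx + vy − k·ωz)/r = 0.2000/0.075 = 2.6667
ω₄ (RR) = (vx − vy + k·ωz)/r = -0.9000/0.075 = -12.0000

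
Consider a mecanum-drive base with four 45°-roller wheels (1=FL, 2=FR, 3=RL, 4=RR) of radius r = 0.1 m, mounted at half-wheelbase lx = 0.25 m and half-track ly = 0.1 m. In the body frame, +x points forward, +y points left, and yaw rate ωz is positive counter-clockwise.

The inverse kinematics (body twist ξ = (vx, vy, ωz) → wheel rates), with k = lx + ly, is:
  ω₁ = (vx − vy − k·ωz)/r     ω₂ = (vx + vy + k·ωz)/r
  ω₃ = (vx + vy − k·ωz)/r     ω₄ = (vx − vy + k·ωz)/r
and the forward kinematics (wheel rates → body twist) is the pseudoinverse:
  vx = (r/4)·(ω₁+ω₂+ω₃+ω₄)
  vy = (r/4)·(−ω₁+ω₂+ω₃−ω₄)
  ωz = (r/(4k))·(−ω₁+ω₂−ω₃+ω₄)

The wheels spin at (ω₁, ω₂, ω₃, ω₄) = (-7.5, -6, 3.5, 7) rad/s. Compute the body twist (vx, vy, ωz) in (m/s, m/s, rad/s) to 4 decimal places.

k = lx + ly = 0.25 + 0.1 = 0.3500
ω₁+ω₂+ω₃+ω₄ = -3.0000  →  vx = (0.1/4)·-3.0000 = -0.0750
−ω₁+ω₂+ω₃−ω₄ = -2.0000  →  vy = (0.1/4)·-2.0000 = -0.0500
−ω₁+ω₂−ω₃+ω₄ = 5.0000  →  ωz = (0.1/1.4000)·5.0000 = 0.3571

(-0.0750, -0.0500, 0.3571)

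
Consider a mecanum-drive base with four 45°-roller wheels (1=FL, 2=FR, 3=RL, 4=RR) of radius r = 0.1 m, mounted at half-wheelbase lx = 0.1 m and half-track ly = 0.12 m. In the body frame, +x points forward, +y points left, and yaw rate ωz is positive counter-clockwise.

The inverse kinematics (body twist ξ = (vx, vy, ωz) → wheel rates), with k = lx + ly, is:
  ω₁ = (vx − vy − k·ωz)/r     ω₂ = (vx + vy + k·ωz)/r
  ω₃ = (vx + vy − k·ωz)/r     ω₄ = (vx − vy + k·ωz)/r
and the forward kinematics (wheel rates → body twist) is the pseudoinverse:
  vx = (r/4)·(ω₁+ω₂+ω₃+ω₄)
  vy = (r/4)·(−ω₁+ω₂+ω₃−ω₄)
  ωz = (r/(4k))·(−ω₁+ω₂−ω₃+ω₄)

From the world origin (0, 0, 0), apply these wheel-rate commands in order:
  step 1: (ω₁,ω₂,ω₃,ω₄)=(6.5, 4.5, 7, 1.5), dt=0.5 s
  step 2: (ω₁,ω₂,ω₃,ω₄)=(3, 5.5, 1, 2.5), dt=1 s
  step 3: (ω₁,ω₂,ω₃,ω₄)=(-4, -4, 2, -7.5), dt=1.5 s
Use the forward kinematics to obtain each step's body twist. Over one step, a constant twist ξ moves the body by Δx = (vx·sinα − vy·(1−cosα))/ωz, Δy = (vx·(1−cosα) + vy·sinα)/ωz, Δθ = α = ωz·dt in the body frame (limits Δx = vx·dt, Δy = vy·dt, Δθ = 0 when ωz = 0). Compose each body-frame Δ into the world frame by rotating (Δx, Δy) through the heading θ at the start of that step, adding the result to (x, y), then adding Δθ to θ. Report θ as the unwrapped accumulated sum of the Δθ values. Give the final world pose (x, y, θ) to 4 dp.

(0.4450, 0.5018, -1.5909)

step 1: ξ=(vx,vy,ωz)=(0.4875, 0.0875, -0.8523), dt=0.5 → body Δ=(0.2456, -0.0087, -0.4261) → world pose (0.2456, -0.0087, -0.4261)
step 2: ξ=(vx,vy,ωz)=(0.3000, 0.0250, 0.4545), dt=1.0 → body Δ=(0.2842, 0.0912, 0.4545) → world pose (0.5421, -0.0432, 0.0284)
step 3: ξ=(vx,vy,ωz)=(-0.3375, 0.2375, -1.0795), dt=1.5 → body Δ=(-0.0816, 0.5475, -1.6193) → world pose (0.4450, 0.5018, -1.5909)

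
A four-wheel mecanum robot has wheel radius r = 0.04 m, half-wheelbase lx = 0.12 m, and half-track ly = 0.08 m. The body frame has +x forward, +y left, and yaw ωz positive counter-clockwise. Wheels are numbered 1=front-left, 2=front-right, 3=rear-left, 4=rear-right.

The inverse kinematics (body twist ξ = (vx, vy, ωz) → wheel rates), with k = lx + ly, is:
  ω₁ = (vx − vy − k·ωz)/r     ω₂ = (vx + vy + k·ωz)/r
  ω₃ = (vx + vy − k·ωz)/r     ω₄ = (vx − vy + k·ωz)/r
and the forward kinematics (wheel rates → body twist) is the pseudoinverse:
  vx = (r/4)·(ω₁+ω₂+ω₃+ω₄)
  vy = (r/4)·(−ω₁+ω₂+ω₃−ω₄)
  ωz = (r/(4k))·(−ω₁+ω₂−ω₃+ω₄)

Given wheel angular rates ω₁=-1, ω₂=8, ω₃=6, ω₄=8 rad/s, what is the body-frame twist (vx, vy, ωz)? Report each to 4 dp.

k = lx + ly = 0.12 + 0.08 = 0.2000
ω₁+ω₂+ω₃+ω₄ = 21.0000  →  vx = (0.04/4)·21.0000 = 0.2100
−ω₁+ω₂+ω₃−ω₄ = 7.0000  →  vy = (0.04/4)·7.0000 = 0.0700
−ω₁+ω₂−ω₃+ω₄ = 11.0000  →  ωz = (0.04/0.8000)·11.0000 = 0.5500

(0.2100, 0.0700, 0.5500)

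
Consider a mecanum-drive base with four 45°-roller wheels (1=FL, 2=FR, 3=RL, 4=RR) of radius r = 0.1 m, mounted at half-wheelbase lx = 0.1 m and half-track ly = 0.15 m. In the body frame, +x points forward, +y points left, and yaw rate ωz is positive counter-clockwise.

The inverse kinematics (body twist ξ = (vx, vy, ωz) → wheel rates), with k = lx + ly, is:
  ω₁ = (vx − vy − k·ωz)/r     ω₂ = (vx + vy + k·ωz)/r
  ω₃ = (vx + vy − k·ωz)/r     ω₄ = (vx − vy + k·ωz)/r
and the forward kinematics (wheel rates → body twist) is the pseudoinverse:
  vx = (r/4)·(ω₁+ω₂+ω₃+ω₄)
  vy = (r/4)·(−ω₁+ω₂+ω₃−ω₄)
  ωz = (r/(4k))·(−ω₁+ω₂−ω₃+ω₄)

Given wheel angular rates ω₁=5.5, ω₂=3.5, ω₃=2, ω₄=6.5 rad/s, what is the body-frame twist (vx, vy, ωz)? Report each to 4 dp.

(0.4375, -0.1625, 0.2500)

k = lx + ly = 0.1 + 0.15 = 0.2500
ω₁+ω₂+ω₃+ω₄ = 17.5000  →  vx = (0.1/4)·17.5000 = 0.4375
−ω₁+ω₂+ω₃−ω₄ = -6.5000  →  vy = (0.1/4)·-6.5000 = -0.1625
−ω₁+ω₂−ω₃+ω₄ = 2.5000  →  ωz = (0.1/1.0000)·2.5000 = 0.2500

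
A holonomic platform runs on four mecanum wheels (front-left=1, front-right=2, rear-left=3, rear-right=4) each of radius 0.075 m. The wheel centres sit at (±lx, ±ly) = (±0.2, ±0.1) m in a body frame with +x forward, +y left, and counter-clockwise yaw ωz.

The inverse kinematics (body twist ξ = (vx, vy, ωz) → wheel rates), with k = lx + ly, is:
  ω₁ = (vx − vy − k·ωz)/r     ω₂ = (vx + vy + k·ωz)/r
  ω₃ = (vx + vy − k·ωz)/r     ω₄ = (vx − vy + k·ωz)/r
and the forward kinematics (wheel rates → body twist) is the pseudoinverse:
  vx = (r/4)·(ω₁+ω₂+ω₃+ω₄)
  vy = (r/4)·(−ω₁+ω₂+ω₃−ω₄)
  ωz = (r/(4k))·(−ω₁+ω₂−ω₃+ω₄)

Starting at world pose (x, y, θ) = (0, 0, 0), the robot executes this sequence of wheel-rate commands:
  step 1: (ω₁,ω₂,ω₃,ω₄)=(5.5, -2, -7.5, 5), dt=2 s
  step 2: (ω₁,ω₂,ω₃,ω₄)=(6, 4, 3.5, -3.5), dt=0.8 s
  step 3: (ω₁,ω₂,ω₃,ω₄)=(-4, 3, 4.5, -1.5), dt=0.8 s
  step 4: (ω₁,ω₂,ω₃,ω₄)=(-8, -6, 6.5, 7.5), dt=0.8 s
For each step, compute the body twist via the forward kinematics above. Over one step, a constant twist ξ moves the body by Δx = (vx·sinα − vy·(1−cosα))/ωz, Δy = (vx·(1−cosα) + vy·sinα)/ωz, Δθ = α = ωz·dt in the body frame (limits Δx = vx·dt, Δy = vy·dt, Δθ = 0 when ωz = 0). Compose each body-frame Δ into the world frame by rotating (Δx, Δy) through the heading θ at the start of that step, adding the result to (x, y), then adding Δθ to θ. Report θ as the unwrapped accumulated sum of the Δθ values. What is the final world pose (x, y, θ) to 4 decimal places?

(0.3562, -0.3530, 0.3750)

step 1: ξ=(vx,vy,ωz)=(0.0187, -0.3750, 0.3125), dt=2.0 → body Δ=(0.2620, -0.6908, 0.6250) → world pose (0.2620, -0.6908, 0.6250)
step 2: ξ=(vx,vy,ωz)=(0.1875, 0.0938, -0.5625), dt=0.8 → body Δ=(0.1616, 0.0393, -0.4500) → world pose (0.3700, -0.5644, 0.1750)
step 3: ξ=(vx,vy,ωz)=(0.0375, 0.2437, 0.0625), dt=0.8 → body Δ=(0.0251, 0.1957, 0.0500) → world pose (0.3606, -0.3673, 0.2250)
step 4: ξ=(vx,vy,ωz)=(0.0000, 0.0188, 0.1875), dt=0.8 → body Δ=(-0.0011, 0.0149, 0.1500) → world pose (0.3562, -0.3530, 0.3750)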